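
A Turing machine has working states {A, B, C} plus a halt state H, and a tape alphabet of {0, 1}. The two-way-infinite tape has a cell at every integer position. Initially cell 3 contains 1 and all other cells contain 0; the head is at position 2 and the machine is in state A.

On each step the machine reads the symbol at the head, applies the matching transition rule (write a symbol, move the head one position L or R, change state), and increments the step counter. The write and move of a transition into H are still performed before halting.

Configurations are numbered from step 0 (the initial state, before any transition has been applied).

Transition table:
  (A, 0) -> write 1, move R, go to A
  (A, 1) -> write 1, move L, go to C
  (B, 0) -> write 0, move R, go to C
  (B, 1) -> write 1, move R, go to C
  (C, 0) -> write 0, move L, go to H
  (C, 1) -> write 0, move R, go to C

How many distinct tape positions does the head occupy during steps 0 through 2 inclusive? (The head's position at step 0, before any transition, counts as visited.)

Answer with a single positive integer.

Answer: 2

Derivation:
Step 1: in state A at pos 2, read 0 -> (A,0)->write 1,move R,goto A. Now: state=A, head=3, tape[1..4]=0110 (head:   ^)
Step 2: in state A at pos 3, read 1 -> (A,1)->write 1,move L,goto C. Now: state=C, head=2, tape[1..4]=0110 (head:  ^)
Head positions at steps 0..2: starting at 2, distinct positions visited = {2, 3} -> 2 position(s)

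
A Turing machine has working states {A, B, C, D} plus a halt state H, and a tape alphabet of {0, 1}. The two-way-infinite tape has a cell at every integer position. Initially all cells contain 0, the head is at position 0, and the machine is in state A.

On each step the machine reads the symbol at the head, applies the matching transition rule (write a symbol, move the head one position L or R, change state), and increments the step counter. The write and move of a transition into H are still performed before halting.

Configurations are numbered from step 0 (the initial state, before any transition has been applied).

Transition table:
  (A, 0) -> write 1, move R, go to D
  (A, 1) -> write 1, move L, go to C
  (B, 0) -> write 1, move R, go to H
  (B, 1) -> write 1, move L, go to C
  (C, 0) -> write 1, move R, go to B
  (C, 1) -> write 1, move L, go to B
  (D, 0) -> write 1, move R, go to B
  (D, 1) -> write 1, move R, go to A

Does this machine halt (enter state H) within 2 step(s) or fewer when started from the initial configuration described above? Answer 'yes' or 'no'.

Answer: no

Derivation:
Step 1: in state A at pos 0, read 0 -> (A,0)->write 1,move R,goto D. Now: state=D, head=1, tape[-1..2]=0100 (head:   ^)
Step 2: in state D at pos 1, read 0 -> (D,0)->write 1,move R,goto B. Now: state=B, head=2, tape[-1..3]=01100 (head:    ^)
After 2 step(s): state = B (not H) -> not halted within 2 -> no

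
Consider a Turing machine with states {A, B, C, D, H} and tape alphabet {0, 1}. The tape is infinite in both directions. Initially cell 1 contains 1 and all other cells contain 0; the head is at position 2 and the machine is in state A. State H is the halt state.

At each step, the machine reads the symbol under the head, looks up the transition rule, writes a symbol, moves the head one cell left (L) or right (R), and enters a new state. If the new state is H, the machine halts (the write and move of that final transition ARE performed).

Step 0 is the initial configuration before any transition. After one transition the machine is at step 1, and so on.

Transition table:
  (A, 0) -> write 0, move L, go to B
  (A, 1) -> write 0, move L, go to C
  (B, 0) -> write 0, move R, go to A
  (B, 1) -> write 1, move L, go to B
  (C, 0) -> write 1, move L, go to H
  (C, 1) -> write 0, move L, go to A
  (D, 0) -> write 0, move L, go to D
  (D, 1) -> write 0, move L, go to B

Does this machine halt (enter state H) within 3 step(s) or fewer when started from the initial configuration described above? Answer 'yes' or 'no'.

Step 1: in state A at pos 2, read 0 -> (A,0)->write 0,move L,goto B. Now: state=B, head=1, tape[0..3]=0100 (head:  ^)
Step 2: in state B at pos 1, read 1 -> (B,1)->write 1,move L,goto B. Now: state=B, head=0, tape[-1..3]=00100 (head:  ^)
Step 3: in state B at pos 0, read 0 -> (B,0)->write 0,move R,goto A. Now: state=A, head=1, tape[-1..3]=00100 (head:   ^)
After 3 step(s): state = A (not H) -> not halted within 3 -> no

Answer: no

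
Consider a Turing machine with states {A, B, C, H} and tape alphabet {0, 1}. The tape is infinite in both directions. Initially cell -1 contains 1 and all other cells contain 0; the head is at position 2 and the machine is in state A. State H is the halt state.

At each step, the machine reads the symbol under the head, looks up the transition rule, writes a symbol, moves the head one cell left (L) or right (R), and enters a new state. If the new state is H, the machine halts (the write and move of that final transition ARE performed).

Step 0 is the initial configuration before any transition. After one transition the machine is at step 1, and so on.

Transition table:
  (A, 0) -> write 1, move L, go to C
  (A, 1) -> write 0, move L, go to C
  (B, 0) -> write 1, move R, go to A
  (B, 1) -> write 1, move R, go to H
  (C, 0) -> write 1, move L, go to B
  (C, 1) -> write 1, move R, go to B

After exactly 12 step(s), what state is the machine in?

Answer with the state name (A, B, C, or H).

Answer: H

Derivation:
Step 1: in state A at pos 2, read 0 -> (A,0)->write 1,move L,goto C. Now: state=C, head=1, tape[-2..3]=010010 (head:    ^)
Step 2: in state C at pos 1, read 0 -> (C,0)->write 1,move L,goto B. Now: state=B, head=0, tape[-2..3]=010110 (head:   ^)
Step 3: in state B at pos 0, read 0 -> (B,0)->write 1,move R,goto A. Now: state=A, head=1, tape[-2..3]=011110 (head:    ^)
Step 4: in state A at pos 1, read 1 -> (A,1)->write 0,move L,goto C. Now: state=C, head=0, tape[-2..3]=011010 (head:   ^)
Step 5: in state C at pos 0, read 1 -> (C,1)->write 1,move R,goto B. Now: state=B, head=1, tape[-2..3]=011010 (head:    ^)
Step 6: in state B at pos 1, read 0 -> (B,0)->write 1,move R,goto A. Now: state=A, head=2, tape[-2..3]=011110 (head:     ^)
Step 7: in state A at pos 2, read 1 -> (A,1)->write 0,move L,goto C. Now: state=C, head=1, tape[-2..3]=011100 (head:    ^)
Step 8: in state C at pos 1, read 1 -> (C,1)->write 1,move R,goto B. Now: state=B, head=2, tape[-2..3]=011100 (head:     ^)
Step 9: in state B at pos 2, read 0 -> (B,0)->write 1,move R,goto A. Now: state=A, head=3, tape[-2..4]=0111100 (head:      ^)
Step 10: in state A at pos 3, read 0 -> (A,0)->write 1,move L,goto C. Now: state=C, head=2, tape[-2..4]=0111110 (head:     ^)
Step 11: in state C at pos 2, read 1 -> (C,1)->write 1,move R,goto B. Now: state=B, head=3, tape[-2..4]=0111110 (head:      ^)
Step 12: in state B at pos 3, read 1 -> (B,1)->write 1,move R,goto H. Now: state=H, head=4, tape[-2..5]=01111100 (head:       ^)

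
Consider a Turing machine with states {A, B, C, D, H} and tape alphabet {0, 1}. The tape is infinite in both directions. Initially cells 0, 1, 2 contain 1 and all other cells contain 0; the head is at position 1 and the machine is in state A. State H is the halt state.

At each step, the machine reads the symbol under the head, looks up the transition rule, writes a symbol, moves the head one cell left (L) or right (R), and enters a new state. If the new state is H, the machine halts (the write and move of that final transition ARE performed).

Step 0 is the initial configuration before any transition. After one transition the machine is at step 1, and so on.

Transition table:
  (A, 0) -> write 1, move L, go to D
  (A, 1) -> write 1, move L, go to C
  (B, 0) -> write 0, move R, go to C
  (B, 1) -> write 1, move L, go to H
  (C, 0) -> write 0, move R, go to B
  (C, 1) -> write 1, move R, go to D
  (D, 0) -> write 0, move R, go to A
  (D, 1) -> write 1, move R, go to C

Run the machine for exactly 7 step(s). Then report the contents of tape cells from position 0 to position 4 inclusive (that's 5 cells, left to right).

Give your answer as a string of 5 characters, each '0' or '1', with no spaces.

Answer: 11101

Derivation:
Step 1: in state A at pos 1, read 1 -> (A,1)->write 1,move L,goto C. Now: state=C, head=0, tape[-1..3]=01110 (head:  ^)
Step 2: in state C at pos 0, read 1 -> (C,1)->write 1,move R,goto D. Now: state=D, head=1, tape[-1..3]=01110 (head:   ^)
Step 3: in state D at pos 1, read 1 -> (D,1)->write 1,move R,goto C. Now: state=C, head=2, tape[-1..3]=01110 (head:    ^)
Step 4: in state C at pos 2, read 1 -> (C,1)->write 1,move R,goto D. Now: state=D, head=3, tape[-1..4]=011100 (head:     ^)
Step 5: in state D at pos 3, read 0 -> (D,0)->write 0,move R,goto A. Now: state=A, head=4, tape[-1..5]=0111000 (head:      ^)
Step 6: in state A at pos 4, read 0 -> (A,0)->write 1,move L,goto D. Now: state=D, head=3, tape[-1..5]=0111010 (head:     ^)
Step 7: in state D at pos 3, read 0 -> (D,0)->write 0,move R,goto A. Now: state=A, head=4, tape[-1..5]=0111010 (head:      ^)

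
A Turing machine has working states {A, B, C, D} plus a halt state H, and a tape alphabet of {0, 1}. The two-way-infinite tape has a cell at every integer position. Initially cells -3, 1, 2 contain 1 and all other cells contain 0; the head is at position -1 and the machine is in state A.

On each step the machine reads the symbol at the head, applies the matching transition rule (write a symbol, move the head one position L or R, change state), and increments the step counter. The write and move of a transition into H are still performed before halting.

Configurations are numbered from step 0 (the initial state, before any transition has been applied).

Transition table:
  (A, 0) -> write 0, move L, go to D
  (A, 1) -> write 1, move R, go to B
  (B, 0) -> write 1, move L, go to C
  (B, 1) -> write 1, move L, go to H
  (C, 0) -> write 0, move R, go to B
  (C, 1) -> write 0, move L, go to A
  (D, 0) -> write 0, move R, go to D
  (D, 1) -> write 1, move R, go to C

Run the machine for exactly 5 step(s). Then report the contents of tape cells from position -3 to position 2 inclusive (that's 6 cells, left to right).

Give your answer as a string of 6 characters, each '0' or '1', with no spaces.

Answer: 100011

Derivation:
Step 1: in state A at pos -1, read 0 -> (A,0)->write 0,move L,goto D. Now: state=D, head=-2, tape[-4..3]=01000110 (head:   ^)
Step 2: in state D at pos -2, read 0 -> (D,0)->write 0,move R,goto D. Now: state=D, head=-1, tape[-4..3]=01000110 (head:    ^)
Step 3: in state D at pos -1, read 0 -> (D,0)->write 0,move R,goto D. Now: state=D, head=0, tape[-4..3]=01000110 (head:     ^)
Step 4: in state D at pos 0, read 0 -> (D,0)->write 0,move R,goto D. Now: state=D, head=1, tape[-4..3]=01000110 (head:      ^)
Step 5: in state D at pos 1, read 1 -> (D,1)->write 1,move R,goto C. Now: state=C, head=2, tape[-4..3]=01000110 (head:       ^)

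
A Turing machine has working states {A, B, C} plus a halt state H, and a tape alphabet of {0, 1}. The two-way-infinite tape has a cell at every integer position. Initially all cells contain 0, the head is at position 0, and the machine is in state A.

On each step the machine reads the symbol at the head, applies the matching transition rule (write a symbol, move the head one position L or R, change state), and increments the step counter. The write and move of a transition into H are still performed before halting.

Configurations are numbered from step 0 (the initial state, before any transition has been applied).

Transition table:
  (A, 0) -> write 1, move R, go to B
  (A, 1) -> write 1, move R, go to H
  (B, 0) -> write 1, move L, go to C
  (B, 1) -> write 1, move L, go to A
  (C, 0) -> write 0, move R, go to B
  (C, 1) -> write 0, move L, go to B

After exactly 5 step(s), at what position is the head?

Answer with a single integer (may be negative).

Step 1: in state A at pos 0, read 0 -> (A,0)->write 1,move R,goto B. Now: state=B, head=1, tape[-1..2]=0100 (head:   ^)
Step 2: in state B at pos 1, read 0 -> (B,0)->write 1,move L,goto C. Now: state=C, head=0, tape[-1..2]=0110 (head:  ^)
Step 3: in state C at pos 0, read 1 -> (C,1)->write 0,move L,goto B. Now: state=B, head=-1, tape[-2..2]=00010 (head:  ^)
Step 4: in state B at pos -1, read 0 -> (B,0)->write 1,move L,goto C. Now: state=C, head=-2, tape[-3..2]=001010 (head:  ^)
Step 5: in state C at pos -2, read 0 -> (C,0)->write 0,move R,goto B. Now: state=B, head=-1, tape[-3..2]=001010 (head:   ^)

Answer: -1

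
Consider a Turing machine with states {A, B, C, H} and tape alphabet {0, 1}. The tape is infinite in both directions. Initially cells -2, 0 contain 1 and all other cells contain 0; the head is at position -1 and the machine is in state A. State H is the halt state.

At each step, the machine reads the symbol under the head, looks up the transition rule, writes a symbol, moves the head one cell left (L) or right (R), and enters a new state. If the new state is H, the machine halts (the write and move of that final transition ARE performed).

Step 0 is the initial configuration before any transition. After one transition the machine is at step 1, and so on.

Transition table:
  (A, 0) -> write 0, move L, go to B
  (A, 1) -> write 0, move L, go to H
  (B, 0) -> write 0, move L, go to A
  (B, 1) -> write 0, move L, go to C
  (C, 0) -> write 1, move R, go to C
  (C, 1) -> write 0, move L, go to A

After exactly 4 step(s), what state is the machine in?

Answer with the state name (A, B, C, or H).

Answer: C

Derivation:
Step 1: in state A at pos -1, read 0 -> (A,0)->write 0,move L,goto B. Now: state=B, head=-2, tape[-3..1]=01010 (head:  ^)
Step 2: in state B at pos -2, read 1 -> (B,1)->write 0,move L,goto C. Now: state=C, head=-3, tape[-4..1]=000010 (head:  ^)
Step 3: in state C at pos -3, read 0 -> (C,0)->write 1,move R,goto C. Now: state=C, head=-2, tape[-4..1]=010010 (head:   ^)
Step 4: in state C at pos -2, read 0 -> (C,0)->write 1,move R,goto C. Now: state=C, head=-1, tape[-4..1]=011010 (head:    ^)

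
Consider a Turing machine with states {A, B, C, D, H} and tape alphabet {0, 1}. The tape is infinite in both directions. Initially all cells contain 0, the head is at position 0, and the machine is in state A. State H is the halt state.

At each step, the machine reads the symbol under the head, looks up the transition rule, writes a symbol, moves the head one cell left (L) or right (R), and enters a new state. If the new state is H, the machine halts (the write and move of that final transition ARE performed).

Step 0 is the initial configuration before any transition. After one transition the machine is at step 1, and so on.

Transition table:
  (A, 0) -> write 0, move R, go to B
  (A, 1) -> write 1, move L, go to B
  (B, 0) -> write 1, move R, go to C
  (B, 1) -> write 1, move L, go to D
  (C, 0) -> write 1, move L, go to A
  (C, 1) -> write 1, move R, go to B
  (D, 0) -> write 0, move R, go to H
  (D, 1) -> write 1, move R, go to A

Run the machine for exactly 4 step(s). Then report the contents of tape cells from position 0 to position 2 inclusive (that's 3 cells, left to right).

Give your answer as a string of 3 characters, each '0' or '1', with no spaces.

Step 1: in state A at pos 0, read 0 -> (A,0)->write 0,move R,goto B. Now: state=B, head=1, tape[-1..2]=0000 (head:   ^)
Step 2: in state B at pos 1, read 0 -> (B,0)->write 1,move R,goto C. Now: state=C, head=2, tape[-1..3]=00100 (head:    ^)
Step 3: in state C at pos 2, read 0 -> (C,0)->write 1,move L,goto A. Now: state=A, head=1, tape[-1..3]=00110 (head:   ^)
Step 4: in state A at pos 1, read 1 -> (A,1)->write 1,move L,goto B. Now: state=B, head=0, tape[-1..3]=00110 (head:  ^)

Answer: 011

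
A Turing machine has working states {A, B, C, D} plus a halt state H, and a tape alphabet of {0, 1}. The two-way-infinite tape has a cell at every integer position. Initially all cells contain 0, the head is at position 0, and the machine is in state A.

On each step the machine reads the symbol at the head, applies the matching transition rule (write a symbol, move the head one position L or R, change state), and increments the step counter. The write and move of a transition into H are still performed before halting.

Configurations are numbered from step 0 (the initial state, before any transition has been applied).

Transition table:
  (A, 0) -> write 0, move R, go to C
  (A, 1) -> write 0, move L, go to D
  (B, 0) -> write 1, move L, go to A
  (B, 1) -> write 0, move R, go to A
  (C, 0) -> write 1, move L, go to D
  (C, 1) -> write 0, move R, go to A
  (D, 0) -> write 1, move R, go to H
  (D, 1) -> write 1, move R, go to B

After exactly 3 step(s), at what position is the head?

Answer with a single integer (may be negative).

Step 1: in state A at pos 0, read 0 -> (A,0)->write 0,move R,goto C. Now: state=C, head=1, tape[-1..2]=0000 (head:   ^)
Step 2: in state C at pos 1, read 0 -> (C,0)->write 1,move L,goto D. Now: state=D, head=0, tape[-1..2]=0010 (head:  ^)
Step 3: in state D at pos 0, read 0 -> (D,0)->write 1,move R,goto H. Now: state=H, head=1, tape[-1..2]=0110 (head:   ^)

Answer: 1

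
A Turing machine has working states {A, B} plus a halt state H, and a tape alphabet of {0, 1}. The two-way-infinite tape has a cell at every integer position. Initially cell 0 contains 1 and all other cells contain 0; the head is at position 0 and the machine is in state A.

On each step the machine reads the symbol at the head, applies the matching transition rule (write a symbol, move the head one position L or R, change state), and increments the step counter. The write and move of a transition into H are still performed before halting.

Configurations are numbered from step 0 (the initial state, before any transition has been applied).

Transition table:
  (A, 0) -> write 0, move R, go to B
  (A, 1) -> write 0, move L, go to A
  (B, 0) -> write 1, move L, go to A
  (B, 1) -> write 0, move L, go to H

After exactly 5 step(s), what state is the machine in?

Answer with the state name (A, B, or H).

Answer: H

Derivation:
Step 1: in state A at pos 0, read 1 -> (A,1)->write 0,move L,goto A. Now: state=A, head=-1, tape[-2..1]=0000 (head:  ^)
Step 2: in state A at pos -1, read 0 -> (A,0)->write 0,move R,goto B. Now: state=B, head=0, tape[-2..1]=0000 (head:   ^)
Step 3: in state B at pos 0, read 0 -> (B,0)->write 1,move L,goto A. Now: state=A, head=-1, tape[-2..1]=0010 (head:  ^)
Step 4: in state A at pos -1, read 0 -> (A,0)->write 0,move R,goto B. Now: state=B, head=0, tape[-2..1]=0010 (head:   ^)
Step 5: in state B at pos 0, read 1 -> (B,1)->write 0,move L,goto H. Now: state=H, head=-1, tape[-2..1]=0000 (head:  ^)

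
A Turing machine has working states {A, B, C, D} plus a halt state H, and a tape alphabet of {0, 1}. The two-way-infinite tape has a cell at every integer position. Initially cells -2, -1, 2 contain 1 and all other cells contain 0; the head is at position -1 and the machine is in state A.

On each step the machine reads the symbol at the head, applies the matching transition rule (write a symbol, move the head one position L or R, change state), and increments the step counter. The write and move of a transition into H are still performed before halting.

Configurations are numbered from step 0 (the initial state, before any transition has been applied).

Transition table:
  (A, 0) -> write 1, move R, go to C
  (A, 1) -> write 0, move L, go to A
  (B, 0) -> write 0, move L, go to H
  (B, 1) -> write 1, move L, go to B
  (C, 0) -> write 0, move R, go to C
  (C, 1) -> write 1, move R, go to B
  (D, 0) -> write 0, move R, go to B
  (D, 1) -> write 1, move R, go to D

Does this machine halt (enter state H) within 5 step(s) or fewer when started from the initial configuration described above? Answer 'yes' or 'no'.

Step 1: in state A at pos -1, read 1 -> (A,1)->write 0,move L,goto A. Now: state=A, head=-2, tape[-3..3]=0100010 (head:  ^)
Step 2: in state A at pos -2, read 1 -> (A,1)->write 0,move L,goto A. Now: state=A, head=-3, tape[-4..3]=00000010 (head:  ^)
Step 3: in state A at pos -3, read 0 -> (A,0)->write 1,move R,goto C. Now: state=C, head=-2, tape[-4..3]=01000010 (head:   ^)
Step 4: in state C at pos -2, read 0 -> (C,0)->write 0,move R,goto C. Now: state=C, head=-1, tape[-4..3]=01000010 (head:    ^)
Step 5: in state C at pos -1, read 0 -> (C,0)->write 0,move R,goto C. Now: state=C, head=0, tape[-4..3]=01000010 (head:     ^)
After 5 step(s): state = C (not H) -> not halted within 5 -> no

Answer: no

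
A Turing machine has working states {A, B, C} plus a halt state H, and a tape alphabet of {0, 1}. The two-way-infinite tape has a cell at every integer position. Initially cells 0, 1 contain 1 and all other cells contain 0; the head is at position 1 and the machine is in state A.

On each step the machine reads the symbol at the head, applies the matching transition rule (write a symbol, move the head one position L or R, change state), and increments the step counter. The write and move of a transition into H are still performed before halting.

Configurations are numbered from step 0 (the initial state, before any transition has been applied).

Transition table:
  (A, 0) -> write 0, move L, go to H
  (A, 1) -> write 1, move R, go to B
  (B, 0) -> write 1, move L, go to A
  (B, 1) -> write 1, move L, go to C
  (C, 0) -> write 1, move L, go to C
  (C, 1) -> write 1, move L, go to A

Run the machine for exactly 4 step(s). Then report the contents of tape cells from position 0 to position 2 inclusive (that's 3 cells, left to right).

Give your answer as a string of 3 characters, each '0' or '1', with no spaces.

Answer: 111

Derivation:
Step 1: in state A at pos 1, read 1 -> (A,1)->write 1,move R,goto B. Now: state=B, head=2, tape[-1..3]=01100 (head:    ^)
Step 2: in state B at pos 2, read 0 -> (B,0)->write 1,move L,goto A. Now: state=A, head=1, tape[-1..3]=01110 (head:   ^)
Step 3: in state A at pos 1, read 1 -> (A,1)->write 1,move R,goto B. Now: state=B, head=2, tape[-1..3]=01110 (head:    ^)
Step 4: in state B at pos 2, read 1 -> (B,1)->write 1,move L,goto C. Now: state=C, head=1, tape[-1..3]=01110 (head:   ^)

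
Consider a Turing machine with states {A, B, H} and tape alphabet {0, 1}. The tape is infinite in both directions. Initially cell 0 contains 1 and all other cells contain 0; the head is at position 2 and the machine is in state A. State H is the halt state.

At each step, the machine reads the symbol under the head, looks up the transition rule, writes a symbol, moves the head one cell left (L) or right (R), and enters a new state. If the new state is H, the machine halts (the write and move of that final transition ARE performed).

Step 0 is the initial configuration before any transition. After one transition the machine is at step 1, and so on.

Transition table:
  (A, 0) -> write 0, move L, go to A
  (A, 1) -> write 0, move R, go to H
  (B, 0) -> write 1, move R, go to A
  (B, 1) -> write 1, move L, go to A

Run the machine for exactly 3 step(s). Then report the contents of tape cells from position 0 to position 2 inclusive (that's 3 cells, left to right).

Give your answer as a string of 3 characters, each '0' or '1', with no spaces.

Step 1: in state A at pos 2, read 0 -> (A,0)->write 0,move L,goto A. Now: state=A, head=1, tape[-1..3]=01000 (head:   ^)
Step 2: in state A at pos 1, read 0 -> (A,0)->write 0,move L,goto A. Now: state=A, head=0, tape[-1..3]=01000 (head:  ^)
Step 3: in state A at pos 0, read 1 -> (A,1)->write 0,move R,goto H. Now: state=H, head=1, tape[-1..3]=00000 (head:   ^)

Answer: 000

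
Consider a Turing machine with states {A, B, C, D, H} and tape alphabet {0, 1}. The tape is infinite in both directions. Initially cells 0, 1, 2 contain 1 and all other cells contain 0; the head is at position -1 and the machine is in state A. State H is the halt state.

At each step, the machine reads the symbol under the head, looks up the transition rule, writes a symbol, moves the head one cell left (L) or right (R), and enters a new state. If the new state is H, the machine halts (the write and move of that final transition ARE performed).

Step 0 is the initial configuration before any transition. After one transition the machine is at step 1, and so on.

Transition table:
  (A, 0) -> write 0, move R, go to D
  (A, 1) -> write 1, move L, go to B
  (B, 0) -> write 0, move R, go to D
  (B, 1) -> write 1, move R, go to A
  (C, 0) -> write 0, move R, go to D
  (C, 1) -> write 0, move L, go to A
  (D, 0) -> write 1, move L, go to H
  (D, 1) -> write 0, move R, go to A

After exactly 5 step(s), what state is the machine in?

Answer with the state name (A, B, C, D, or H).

Answer: A

Derivation:
Step 1: in state A at pos -1, read 0 -> (A,0)->write 0,move R,goto D. Now: state=D, head=0, tape[-2..3]=001110 (head:   ^)
Step 2: in state D at pos 0, read 1 -> (D,1)->write 0,move R,goto A. Now: state=A, head=1, tape[-2..3]=000110 (head:    ^)
Step 3: in state A at pos 1, read 1 -> (A,1)->write 1,move L,goto B. Now: state=B, head=0, tape[-2..3]=000110 (head:   ^)
Step 4: in state B at pos 0, read 0 -> (B,0)->write 0,move R,goto D. Now: state=D, head=1, tape[-2..3]=000110 (head:    ^)
Step 5: in state D at pos 1, read 1 -> (D,1)->write 0,move R,goto A. Now: state=A, head=2, tape[-2..3]=000010 (head:     ^)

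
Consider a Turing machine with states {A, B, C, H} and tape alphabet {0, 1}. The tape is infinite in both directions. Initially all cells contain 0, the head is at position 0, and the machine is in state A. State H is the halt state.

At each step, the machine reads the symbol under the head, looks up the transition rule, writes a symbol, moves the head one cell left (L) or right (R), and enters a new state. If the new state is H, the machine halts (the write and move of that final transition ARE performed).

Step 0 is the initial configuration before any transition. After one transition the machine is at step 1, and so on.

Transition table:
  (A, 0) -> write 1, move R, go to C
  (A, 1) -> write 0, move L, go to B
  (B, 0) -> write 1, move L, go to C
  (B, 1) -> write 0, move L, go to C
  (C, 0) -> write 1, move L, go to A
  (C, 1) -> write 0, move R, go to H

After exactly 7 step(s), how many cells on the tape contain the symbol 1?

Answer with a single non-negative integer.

Answer: 3

Derivation:
Step 1: in state A at pos 0, read 0 -> (A,0)->write 1,move R,goto C. Now: state=C, head=1, tape[-1..2]=0100 (head:   ^)
Step 2: in state C at pos 1, read 0 -> (C,0)->write 1,move L,goto A. Now: state=A, head=0, tape[-1..2]=0110 (head:  ^)
Step 3: in state A at pos 0, read 1 -> (A,1)->write 0,move L,goto B. Now: state=B, head=-1, tape[-2..2]=00010 (head:  ^)
Step 4: in state B at pos -1, read 0 -> (B,0)->write 1,move L,goto C. Now: state=C, head=-2, tape[-3..2]=001010 (head:  ^)
Step 5: in state C at pos -2, read 0 -> (C,0)->write 1,move L,goto A. Now: state=A, head=-3, tape[-4..2]=0011010 (head:  ^)
Step 6: in state A at pos -3, read 0 -> (A,0)->write 1,move R,goto C. Now: state=C, head=-2, tape[-4..2]=0111010 (head:   ^)
Step 7: in state C at pos -2, read 1 -> (C,1)->write 0,move R,goto H. Now: state=H, head=-1, tape[-4..2]=0101010 (head:    ^)
Cells containing 1 after step 7: {-3, -1, 1} -> 3 cell(s)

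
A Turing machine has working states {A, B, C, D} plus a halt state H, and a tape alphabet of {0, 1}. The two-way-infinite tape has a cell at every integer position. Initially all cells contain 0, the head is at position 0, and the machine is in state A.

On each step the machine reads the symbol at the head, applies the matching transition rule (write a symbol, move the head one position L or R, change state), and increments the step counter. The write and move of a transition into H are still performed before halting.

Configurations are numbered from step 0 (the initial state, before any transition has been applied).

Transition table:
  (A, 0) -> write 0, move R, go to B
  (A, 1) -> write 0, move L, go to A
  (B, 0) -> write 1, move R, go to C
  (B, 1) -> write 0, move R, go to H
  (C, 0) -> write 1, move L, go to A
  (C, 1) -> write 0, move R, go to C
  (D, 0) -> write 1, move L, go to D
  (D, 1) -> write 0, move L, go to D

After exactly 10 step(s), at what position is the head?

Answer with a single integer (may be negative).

Answer: 4

Derivation:
Step 1: in state A at pos 0, read 0 -> (A,0)->write 0,move R,goto B. Now: state=B, head=1, tape[-1..2]=0000 (head:   ^)
Step 2: in state B at pos 1, read 0 -> (B,0)->write 1,move R,goto C. Now: state=C, head=2, tape[-1..3]=00100 (head:    ^)
Step 3: in state C at pos 2, read 0 -> (C,0)->write 1,move L,goto A. Now: state=A, head=1, tape[-1..3]=00110 (head:   ^)
Step 4: in state A at pos 1, read 1 -> (A,1)->write 0,move L,goto A. Now: state=A, head=0, tape[-1..3]=00010 (head:  ^)
Step 5: in state A at pos 0, read 0 -> (A,0)->write 0,move R,goto B. Now: state=B, head=1, tape[-1..3]=00010 (head:   ^)
Step 6: in state B at pos 1, read 0 -> (B,0)->write 1,move R,goto C. Now: state=C, head=2, tape[-1..3]=00110 (head:    ^)
Step 7: in state C at pos 2, read 1 -> (C,1)->write 0,move R,goto C. Now: state=C, head=3, tape[-1..4]=001000 (head:     ^)
Step 8: in state C at pos 3, read 0 -> (C,0)->write 1,move L,goto A. Now: state=A, head=2, tape[-1..4]=001010 (head:    ^)
Step 9: in state A at pos 2, read 0 -> (A,0)->write 0,move R,goto B. Now: state=B, head=3, tape[-1..4]=001010 (head:     ^)
Step 10: in state B at pos 3, read 1 -> (B,1)->write 0,move R,goto H. Now: state=H, head=4, tape[-1..5]=0010000 (head:      ^)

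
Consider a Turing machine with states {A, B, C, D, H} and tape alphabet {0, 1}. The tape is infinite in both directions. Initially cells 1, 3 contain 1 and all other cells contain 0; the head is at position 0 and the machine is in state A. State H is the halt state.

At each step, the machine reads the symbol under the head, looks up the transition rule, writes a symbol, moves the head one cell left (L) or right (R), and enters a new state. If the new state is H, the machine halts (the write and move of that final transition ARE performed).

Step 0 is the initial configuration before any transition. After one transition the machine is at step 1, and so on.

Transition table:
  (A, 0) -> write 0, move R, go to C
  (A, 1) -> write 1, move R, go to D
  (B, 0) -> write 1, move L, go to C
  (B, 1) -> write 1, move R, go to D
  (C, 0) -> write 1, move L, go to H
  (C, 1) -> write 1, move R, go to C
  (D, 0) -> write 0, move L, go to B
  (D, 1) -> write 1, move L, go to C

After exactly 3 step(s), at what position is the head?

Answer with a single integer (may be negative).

Answer: 1

Derivation:
Step 1: in state A at pos 0, read 0 -> (A,0)->write 0,move R,goto C. Now: state=C, head=1, tape[-1..4]=001010 (head:   ^)
Step 2: in state C at pos 1, read 1 -> (C,1)->write 1,move R,goto C. Now: state=C, head=2, tape[-1..4]=001010 (head:    ^)
Step 3: in state C at pos 2, read 0 -> (C,0)->write 1,move L,goto H. Now: state=H, head=1, tape[-1..4]=001110 (head:   ^)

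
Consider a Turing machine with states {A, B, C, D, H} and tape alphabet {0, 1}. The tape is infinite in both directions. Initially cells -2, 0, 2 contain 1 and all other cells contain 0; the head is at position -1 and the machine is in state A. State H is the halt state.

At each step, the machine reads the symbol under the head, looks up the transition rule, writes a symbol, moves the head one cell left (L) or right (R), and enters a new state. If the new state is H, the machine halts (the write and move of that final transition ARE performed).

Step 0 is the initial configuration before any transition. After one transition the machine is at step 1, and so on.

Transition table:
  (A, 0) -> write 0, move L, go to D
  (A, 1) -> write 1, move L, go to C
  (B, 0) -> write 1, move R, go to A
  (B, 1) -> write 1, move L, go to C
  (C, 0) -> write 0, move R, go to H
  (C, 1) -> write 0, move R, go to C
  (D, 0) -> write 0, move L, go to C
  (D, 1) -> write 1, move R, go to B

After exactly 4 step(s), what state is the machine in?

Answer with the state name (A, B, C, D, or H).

Answer: C

Derivation:
Step 1: in state A at pos -1, read 0 -> (A,0)->write 0,move L,goto D. Now: state=D, head=-2, tape[-3..3]=0101010 (head:  ^)
Step 2: in state D at pos -2, read 1 -> (D,1)->write 1,move R,goto B. Now: state=B, head=-1, tape[-3..3]=0101010 (head:   ^)
Step 3: in state B at pos -1, read 0 -> (B,0)->write 1,move R,goto A. Now: state=A, head=0, tape[-3..3]=0111010 (head:    ^)
Step 4: in state A at pos 0, read 1 -> (A,1)->write 1,move L,goto C. Now: state=C, head=-1, tape[-3..3]=0111010 (head:   ^)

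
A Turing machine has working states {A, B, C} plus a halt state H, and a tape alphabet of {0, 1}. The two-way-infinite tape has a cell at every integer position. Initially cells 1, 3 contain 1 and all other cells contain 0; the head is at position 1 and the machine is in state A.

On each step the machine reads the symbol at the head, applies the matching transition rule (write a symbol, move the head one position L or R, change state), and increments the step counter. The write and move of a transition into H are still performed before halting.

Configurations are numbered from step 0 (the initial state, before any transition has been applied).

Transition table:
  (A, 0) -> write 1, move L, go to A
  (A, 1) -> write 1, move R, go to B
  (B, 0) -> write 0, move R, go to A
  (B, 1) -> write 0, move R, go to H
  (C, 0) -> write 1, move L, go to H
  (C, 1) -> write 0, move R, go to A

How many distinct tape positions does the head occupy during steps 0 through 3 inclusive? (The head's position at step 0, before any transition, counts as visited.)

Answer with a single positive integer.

Answer: 4

Derivation:
Step 1: in state A at pos 1, read 1 -> (A,1)->write 1,move R,goto B. Now: state=B, head=2, tape[0..4]=01010 (head:   ^)
Step 2: in state B at pos 2, read 0 -> (B,0)->write 0,move R,goto A. Now: state=A, head=3, tape[0..4]=01010 (head:    ^)
Step 3: in state A at pos 3, read 1 -> (A,1)->write 1,move R,goto B. Now: state=B, head=4, tape[0..5]=010100 (head:     ^)
Head positions at steps 0..3: starting at 1, distinct positions visited = {1, 2, 3, 4} -> 4 position(s)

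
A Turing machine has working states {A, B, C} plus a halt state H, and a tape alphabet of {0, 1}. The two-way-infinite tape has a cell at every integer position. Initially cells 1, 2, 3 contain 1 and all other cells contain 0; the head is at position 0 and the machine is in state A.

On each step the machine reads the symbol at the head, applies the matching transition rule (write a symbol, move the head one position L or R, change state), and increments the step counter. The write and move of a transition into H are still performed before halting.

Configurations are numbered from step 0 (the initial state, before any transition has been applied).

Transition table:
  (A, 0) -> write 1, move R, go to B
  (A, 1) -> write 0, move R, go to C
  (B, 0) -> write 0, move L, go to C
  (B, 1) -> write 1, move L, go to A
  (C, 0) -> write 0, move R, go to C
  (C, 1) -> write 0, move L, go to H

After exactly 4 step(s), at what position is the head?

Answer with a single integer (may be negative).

Answer: 0

Derivation:
Step 1: in state A at pos 0, read 0 -> (A,0)->write 1,move R,goto B. Now: state=B, head=1, tape[-1..4]=011110 (head:   ^)
Step 2: in state B at pos 1, read 1 -> (B,1)->write 1,move L,goto A. Now: state=A, head=0, tape[-1..4]=011110 (head:  ^)
Step 3: in state A at pos 0, read 1 -> (A,1)->write 0,move R,goto C. Now: state=C, head=1, tape[-1..4]=001110 (head:   ^)
Step 4: in state C at pos 1, read 1 -> (C,1)->write 0,move L,goto H. Now: state=H, head=0, tape[-1..4]=000110 (head:  ^)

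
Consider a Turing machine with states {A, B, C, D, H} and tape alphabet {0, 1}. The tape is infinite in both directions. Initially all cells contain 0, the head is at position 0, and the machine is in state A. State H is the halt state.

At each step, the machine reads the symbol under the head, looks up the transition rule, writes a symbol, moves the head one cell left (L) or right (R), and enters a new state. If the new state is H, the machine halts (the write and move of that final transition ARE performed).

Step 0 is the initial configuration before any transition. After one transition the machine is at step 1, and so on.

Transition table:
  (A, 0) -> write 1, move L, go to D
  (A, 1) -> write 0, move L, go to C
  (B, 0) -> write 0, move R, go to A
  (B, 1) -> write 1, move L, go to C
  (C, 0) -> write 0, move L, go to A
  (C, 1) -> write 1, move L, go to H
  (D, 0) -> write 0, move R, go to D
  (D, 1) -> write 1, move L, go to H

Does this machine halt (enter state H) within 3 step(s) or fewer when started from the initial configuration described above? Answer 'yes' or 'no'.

Step 1: in state A at pos 0, read 0 -> (A,0)->write 1,move L,goto D. Now: state=D, head=-1, tape[-2..1]=0010 (head:  ^)
Step 2: in state D at pos -1, read 0 -> (D,0)->write 0,move R,goto D. Now: state=D, head=0, tape[-2..1]=0010 (head:   ^)
Step 3: in state D at pos 0, read 1 -> (D,1)->write 1,move L,goto H. Now: state=H, head=-1, tape[-2..1]=0010 (head:  ^)
State H reached at step 3; 3 <= 3 -> yes

Answer: yes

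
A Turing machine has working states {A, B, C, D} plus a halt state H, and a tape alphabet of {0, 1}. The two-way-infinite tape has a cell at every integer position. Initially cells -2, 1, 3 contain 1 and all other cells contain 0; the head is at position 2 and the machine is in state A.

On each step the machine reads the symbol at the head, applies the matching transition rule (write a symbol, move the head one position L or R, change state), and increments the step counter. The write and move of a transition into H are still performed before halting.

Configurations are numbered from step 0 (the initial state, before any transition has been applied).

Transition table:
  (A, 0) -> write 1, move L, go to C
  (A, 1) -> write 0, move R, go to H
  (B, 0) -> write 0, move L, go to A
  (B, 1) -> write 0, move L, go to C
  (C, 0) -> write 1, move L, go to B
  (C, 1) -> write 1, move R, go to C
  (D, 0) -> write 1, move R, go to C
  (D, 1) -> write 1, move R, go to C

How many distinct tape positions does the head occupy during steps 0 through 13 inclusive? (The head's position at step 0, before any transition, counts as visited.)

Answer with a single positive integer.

Step 1: in state A at pos 2, read 0 -> (A,0)->write 1,move L,goto C. Now: state=C, head=1, tape[-3..4]=01001110 (head:     ^)
Step 2: in state C at pos 1, read 1 -> (C,1)->write 1,move R,goto C. Now: state=C, head=2, tape[-3..4]=01001110 (head:      ^)
Step 3: in state C at pos 2, read 1 -> (C,1)->write 1,move R,goto C. Now: state=C, head=3, tape[-3..4]=01001110 (head:       ^)
Step 4: in state C at pos 3, read 1 -> (C,1)->write 1,move R,goto C. Now: state=C, head=4, tape[-3..5]=010011100 (head:        ^)
Step 5: in state C at pos 4, read 0 -> (C,0)->write 1,move L,goto B. Now: state=B, head=3, tape[-3..5]=010011110 (head:       ^)
Step 6: in state B at pos 3, read 1 -> (B,1)->write 0,move L,goto C. Now: state=C, head=2, tape[-3..5]=010011010 (head:      ^)
Step 7: in state C at pos 2, read 1 -> (C,1)->write 1,move R,goto C. Now: state=C, head=3, tape[-3..5]=010011010 (head:       ^)
Step 8: in state C at pos 3, read 0 -> (C,0)->write 1,move L,goto B. Now: state=B, head=2, tape[-3..5]=010011110 (head:      ^)
Step 9: in state B at pos 2, read 1 -> (B,1)->write 0,move L,goto C. Now: state=C, head=1, tape[-3..5]=010010110 (head:     ^)
Step 10: in state C at pos 1, read 1 -> (C,1)->write 1,move R,goto C. Now: state=C, head=2, tape[-3..5]=010010110 (head:      ^)
Step 11: in state C at pos 2, read 0 -> (C,0)->write 1,move L,goto B. Now: state=B, head=1, tape[-3..5]=010011110 (head:     ^)
Step 12: in state B at pos 1, read 1 -> (B,1)->write 0,move L,goto C. Now: state=C, head=0, tape[-3..5]=010001110 (head:    ^)
Step 13: in state C at pos 0, read 0 -> (C,0)->write 1,move L,goto B. Now: state=B, head=-1, tape[-3..5]=010101110 (head:   ^)
Head positions at steps 0..13: starting at 2, distinct positions visited = {-1, 0, 1, 2, 3, 4} -> 6 position(s)

Answer: 6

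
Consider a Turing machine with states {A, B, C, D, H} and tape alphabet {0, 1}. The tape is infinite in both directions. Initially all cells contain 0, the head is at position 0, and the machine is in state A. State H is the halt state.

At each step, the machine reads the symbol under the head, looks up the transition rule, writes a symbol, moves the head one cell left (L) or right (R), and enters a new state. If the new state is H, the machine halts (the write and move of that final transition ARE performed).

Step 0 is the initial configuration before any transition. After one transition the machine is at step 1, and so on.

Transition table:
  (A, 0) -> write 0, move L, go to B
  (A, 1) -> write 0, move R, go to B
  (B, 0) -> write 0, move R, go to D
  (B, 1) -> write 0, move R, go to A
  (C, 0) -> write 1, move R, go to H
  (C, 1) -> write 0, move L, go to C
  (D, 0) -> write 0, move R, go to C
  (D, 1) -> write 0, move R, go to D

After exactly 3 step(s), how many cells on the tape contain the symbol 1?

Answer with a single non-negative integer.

Step 1: in state A at pos 0, read 0 -> (A,0)->write 0,move L,goto B. Now: state=B, head=-1, tape[-2..1]=0000 (head:  ^)
Step 2: in state B at pos -1, read 0 -> (B,0)->write 0,move R,goto D. Now: state=D, head=0, tape[-2..1]=0000 (head:   ^)
Step 3: in state D at pos 0, read 0 -> (D,0)->write 0,move R,goto C. Now: state=C, head=1, tape[-2..2]=00000 (head:    ^)
No cell contains 1 after step 3 -> 0 cell(s)

Answer: 0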